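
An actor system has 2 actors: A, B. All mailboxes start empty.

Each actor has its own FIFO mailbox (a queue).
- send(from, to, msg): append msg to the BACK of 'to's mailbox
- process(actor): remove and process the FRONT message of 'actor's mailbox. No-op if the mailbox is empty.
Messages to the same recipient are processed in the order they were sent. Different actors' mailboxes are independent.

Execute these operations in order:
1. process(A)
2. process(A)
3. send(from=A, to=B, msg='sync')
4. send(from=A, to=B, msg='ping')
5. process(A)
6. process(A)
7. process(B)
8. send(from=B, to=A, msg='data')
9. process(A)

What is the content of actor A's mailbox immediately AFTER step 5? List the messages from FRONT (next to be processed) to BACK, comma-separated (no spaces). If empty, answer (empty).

After 1 (process(A)): A:[] B:[]
After 2 (process(A)): A:[] B:[]
After 3 (send(from=A, to=B, msg='sync')): A:[] B:[sync]
After 4 (send(from=A, to=B, msg='ping')): A:[] B:[sync,ping]
After 5 (process(A)): A:[] B:[sync,ping]

(empty)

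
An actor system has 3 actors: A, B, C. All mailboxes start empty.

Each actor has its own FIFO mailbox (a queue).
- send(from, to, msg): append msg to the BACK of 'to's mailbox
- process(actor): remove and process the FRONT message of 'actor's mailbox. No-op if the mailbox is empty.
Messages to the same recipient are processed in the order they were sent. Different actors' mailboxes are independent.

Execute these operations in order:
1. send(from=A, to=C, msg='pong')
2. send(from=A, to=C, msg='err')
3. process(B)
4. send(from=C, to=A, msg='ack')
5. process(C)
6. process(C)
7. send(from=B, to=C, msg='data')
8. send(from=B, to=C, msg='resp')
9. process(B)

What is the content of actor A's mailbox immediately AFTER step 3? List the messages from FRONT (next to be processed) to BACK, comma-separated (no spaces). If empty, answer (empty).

After 1 (send(from=A, to=C, msg='pong')): A:[] B:[] C:[pong]
After 2 (send(from=A, to=C, msg='err')): A:[] B:[] C:[pong,err]
After 3 (process(B)): A:[] B:[] C:[pong,err]

(empty)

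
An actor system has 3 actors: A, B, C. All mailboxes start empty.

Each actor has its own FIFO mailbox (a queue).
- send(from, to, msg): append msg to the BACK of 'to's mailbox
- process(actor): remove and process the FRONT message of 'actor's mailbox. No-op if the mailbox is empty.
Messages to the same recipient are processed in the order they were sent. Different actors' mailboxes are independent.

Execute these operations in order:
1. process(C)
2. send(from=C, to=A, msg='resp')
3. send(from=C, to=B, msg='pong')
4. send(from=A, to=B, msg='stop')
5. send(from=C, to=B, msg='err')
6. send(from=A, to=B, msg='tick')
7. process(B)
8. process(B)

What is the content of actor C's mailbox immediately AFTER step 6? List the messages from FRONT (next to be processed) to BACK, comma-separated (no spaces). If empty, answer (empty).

After 1 (process(C)): A:[] B:[] C:[]
After 2 (send(from=C, to=A, msg='resp')): A:[resp] B:[] C:[]
After 3 (send(from=C, to=B, msg='pong')): A:[resp] B:[pong] C:[]
After 4 (send(from=A, to=B, msg='stop')): A:[resp] B:[pong,stop] C:[]
After 5 (send(from=C, to=B, msg='err')): A:[resp] B:[pong,stop,err] C:[]
After 6 (send(from=A, to=B, msg='tick')): A:[resp] B:[pong,stop,err,tick] C:[]

(empty)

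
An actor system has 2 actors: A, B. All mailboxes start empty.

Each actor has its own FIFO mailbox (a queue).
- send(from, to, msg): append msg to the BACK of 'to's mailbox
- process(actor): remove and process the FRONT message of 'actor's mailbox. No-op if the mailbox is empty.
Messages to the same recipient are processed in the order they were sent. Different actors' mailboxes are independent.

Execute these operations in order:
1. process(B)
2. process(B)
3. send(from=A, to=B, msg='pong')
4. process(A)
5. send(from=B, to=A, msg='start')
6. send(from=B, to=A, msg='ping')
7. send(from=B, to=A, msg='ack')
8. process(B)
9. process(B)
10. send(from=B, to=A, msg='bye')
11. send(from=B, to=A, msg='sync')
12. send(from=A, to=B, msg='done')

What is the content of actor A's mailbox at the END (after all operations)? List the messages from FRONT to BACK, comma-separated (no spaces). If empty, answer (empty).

Answer: start,ping,ack,bye,sync

Derivation:
After 1 (process(B)): A:[] B:[]
After 2 (process(B)): A:[] B:[]
After 3 (send(from=A, to=B, msg='pong')): A:[] B:[pong]
After 4 (process(A)): A:[] B:[pong]
After 5 (send(from=B, to=A, msg='start')): A:[start] B:[pong]
After 6 (send(from=B, to=A, msg='ping')): A:[start,ping] B:[pong]
After 7 (send(from=B, to=A, msg='ack')): A:[start,ping,ack] B:[pong]
After 8 (process(B)): A:[start,ping,ack] B:[]
After 9 (process(B)): A:[start,ping,ack] B:[]
After 10 (send(from=B, to=A, msg='bye')): A:[start,ping,ack,bye] B:[]
After 11 (send(from=B, to=A, msg='sync')): A:[start,ping,ack,bye,sync] B:[]
After 12 (send(from=A, to=B, msg='done')): A:[start,ping,ack,bye,sync] B:[done]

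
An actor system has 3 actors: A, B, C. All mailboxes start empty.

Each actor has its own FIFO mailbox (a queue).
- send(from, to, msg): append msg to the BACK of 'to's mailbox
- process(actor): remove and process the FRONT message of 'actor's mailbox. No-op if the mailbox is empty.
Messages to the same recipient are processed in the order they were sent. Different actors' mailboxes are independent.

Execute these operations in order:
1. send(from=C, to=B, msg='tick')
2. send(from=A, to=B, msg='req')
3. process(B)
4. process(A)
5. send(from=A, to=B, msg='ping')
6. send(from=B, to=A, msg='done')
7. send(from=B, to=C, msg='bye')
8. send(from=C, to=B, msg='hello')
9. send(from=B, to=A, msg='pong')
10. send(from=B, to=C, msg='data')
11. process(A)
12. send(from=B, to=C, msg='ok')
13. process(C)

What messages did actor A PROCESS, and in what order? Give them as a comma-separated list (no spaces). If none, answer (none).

Answer: done

Derivation:
After 1 (send(from=C, to=B, msg='tick')): A:[] B:[tick] C:[]
After 2 (send(from=A, to=B, msg='req')): A:[] B:[tick,req] C:[]
After 3 (process(B)): A:[] B:[req] C:[]
After 4 (process(A)): A:[] B:[req] C:[]
After 5 (send(from=A, to=B, msg='ping')): A:[] B:[req,ping] C:[]
After 6 (send(from=B, to=A, msg='done')): A:[done] B:[req,ping] C:[]
After 7 (send(from=B, to=C, msg='bye')): A:[done] B:[req,ping] C:[bye]
After 8 (send(from=C, to=B, msg='hello')): A:[done] B:[req,ping,hello] C:[bye]
After 9 (send(from=B, to=A, msg='pong')): A:[done,pong] B:[req,ping,hello] C:[bye]
After 10 (send(from=B, to=C, msg='data')): A:[done,pong] B:[req,ping,hello] C:[bye,data]
After 11 (process(A)): A:[pong] B:[req,ping,hello] C:[bye,data]
After 12 (send(from=B, to=C, msg='ok')): A:[pong] B:[req,ping,hello] C:[bye,data,ok]
After 13 (process(C)): A:[pong] B:[req,ping,hello] C:[data,ok]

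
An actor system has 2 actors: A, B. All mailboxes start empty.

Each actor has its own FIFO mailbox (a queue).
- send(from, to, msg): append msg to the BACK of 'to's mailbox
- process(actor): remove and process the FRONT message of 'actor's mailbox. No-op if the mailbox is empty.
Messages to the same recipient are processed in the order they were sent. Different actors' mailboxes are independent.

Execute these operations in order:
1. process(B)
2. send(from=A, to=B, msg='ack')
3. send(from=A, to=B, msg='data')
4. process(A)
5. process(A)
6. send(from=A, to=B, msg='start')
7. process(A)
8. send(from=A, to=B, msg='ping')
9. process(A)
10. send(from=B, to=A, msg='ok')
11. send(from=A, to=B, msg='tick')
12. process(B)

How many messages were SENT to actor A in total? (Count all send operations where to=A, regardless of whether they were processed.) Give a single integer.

After 1 (process(B)): A:[] B:[]
After 2 (send(from=A, to=B, msg='ack')): A:[] B:[ack]
After 3 (send(from=A, to=B, msg='data')): A:[] B:[ack,data]
After 4 (process(A)): A:[] B:[ack,data]
After 5 (process(A)): A:[] B:[ack,data]
After 6 (send(from=A, to=B, msg='start')): A:[] B:[ack,data,start]
After 7 (process(A)): A:[] B:[ack,data,start]
After 8 (send(from=A, to=B, msg='ping')): A:[] B:[ack,data,start,ping]
After 9 (process(A)): A:[] B:[ack,data,start,ping]
After 10 (send(from=B, to=A, msg='ok')): A:[ok] B:[ack,data,start,ping]
After 11 (send(from=A, to=B, msg='tick')): A:[ok] B:[ack,data,start,ping,tick]
After 12 (process(B)): A:[ok] B:[data,start,ping,tick]

Answer: 1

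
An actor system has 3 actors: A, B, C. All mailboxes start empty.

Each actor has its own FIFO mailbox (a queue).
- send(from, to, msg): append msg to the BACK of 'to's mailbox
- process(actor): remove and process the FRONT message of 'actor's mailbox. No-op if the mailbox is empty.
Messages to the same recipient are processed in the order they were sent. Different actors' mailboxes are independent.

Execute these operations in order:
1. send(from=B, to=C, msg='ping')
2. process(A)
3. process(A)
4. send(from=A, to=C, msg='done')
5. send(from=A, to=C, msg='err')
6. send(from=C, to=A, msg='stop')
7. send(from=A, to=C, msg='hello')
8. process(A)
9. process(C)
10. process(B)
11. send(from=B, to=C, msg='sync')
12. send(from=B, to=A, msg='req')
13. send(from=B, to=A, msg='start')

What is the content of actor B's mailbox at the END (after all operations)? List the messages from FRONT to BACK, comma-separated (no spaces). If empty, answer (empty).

After 1 (send(from=B, to=C, msg='ping')): A:[] B:[] C:[ping]
After 2 (process(A)): A:[] B:[] C:[ping]
After 3 (process(A)): A:[] B:[] C:[ping]
After 4 (send(from=A, to=C, msg='done')): A:[] B:[] C:[ping,done]
After 5 (send(from=A, to=C, msg='err')): A:[] B:[] C:[ping,done,err]
After 6 (send(from=C, to=A, msg='stop')): A:[stop] B:[] C:[ping,done,err]
After 7 (send(from=A, to=C, msg='hello')): A:[stop] B:[] C:[ping,done,err,hello]
After 8 (process(A)): A:[] B:[] C:[ping,done,err,hello]
After 9 (process(C)): A:[] B:[] C:[done,err,hello]
After 10 (process(B)): A:[] B:[] C:[done,err,hello]
After 11 (send(from=B, to=C, msg='sync')): A:[] B:[] C:[done,err,hello,sync]
After 12 (send(from=B, to=A, msg='req')): A:[req] B:[] C:[done,err,hello,sync]
After 13 (send(from=B, to=A, msg='start')): A:[req,start] B:[] C:[done,err,hello,sync]

Answer: (empty)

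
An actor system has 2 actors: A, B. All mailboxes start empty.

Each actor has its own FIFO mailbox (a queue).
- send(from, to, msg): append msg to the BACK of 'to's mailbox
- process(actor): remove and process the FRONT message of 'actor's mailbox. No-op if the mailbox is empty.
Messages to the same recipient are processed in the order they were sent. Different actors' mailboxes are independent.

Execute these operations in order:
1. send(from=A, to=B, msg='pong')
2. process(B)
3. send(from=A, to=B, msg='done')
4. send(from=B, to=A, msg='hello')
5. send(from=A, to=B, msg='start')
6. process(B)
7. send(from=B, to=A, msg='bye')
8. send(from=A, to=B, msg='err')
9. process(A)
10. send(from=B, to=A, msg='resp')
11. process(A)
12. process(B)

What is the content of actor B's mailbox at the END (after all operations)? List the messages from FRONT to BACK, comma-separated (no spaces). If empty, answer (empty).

Answer: err

Derivation:
After 1 (send(from=A, to=B, msg='pong')): A:[] B:[pong]
After 2 (process(B)): A:[] B:[]
After 3 (send(from=A, to=B, msg='done')): A:[] B:[done]
After 4 (send(from=B, to=A, msg='hello')): A:[hello] B:[done]
After 5 (send(from=A, to=B, msg='start')): A:[hello] B:[done,start]
After 6 (process(B)): A:[hello] B:[start]
After 7 (send(from=B, to=A, msg='bye')): A:[hello,bye] B:[start]
After 8 (send(from=A, to=B, msg='err')): A:[hello,bye] B:[start,err]
After 9 (process(A)): A:[bye] B:[start,err]
After 10 (send(from=B, to=A, msg='resp')): A:[bye,resp] B:[start,err]
After 11 (process(A)): A:[resp] B:[start,err]
After 12 (process(B)): A:[resp] B:[err]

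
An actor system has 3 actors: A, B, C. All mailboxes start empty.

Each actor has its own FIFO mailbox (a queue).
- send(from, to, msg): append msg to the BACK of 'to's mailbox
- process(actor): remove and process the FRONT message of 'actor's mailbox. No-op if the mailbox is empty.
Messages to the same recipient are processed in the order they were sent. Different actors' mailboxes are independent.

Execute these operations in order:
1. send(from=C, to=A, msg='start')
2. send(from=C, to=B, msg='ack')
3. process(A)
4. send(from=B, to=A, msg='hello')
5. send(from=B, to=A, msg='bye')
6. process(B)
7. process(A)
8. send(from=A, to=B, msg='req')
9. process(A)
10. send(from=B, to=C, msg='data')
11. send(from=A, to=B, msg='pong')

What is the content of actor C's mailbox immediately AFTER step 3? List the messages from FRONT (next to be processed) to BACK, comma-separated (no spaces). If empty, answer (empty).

After 1 (send(from=C, to=A, msg='start')): A:[start] B:[] C:[]
After 2 (send(from=C, to=B, msg='ack')): A:[start] B:[ack] C:[]
After 3 (process(A)): A:[] B:[ack] C:[]

(empty)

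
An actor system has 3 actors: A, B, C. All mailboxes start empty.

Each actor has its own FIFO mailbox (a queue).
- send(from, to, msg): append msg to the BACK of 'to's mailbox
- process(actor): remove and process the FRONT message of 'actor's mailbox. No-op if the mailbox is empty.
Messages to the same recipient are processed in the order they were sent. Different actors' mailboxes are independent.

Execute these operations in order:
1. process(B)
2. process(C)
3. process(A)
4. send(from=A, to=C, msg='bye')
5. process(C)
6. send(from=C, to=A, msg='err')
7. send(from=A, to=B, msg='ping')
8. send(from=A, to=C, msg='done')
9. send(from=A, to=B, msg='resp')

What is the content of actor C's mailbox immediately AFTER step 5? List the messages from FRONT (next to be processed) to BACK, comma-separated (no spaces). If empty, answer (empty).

After 1 (process(B)): A:[] B:[] C:[]
After 2 (process(C)): A:[] B:[] C:[]
After 3 (process(A)): A:[] B:[] C:[]
After 4 (send(from=A, to=C, msg='bye')): A:[] B:[] C:[bye]
After 5 (process(C)): A:[] B:[] C:[]

(empty)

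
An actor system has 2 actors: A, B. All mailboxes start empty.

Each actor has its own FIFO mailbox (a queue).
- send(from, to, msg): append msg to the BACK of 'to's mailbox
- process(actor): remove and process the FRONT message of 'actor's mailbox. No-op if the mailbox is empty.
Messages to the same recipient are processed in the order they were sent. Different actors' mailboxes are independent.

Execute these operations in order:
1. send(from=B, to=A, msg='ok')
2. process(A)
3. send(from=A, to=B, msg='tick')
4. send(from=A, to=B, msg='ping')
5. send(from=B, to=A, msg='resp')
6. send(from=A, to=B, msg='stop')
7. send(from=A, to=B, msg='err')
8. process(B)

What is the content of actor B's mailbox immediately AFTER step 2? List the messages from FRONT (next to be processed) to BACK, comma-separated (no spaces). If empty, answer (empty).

After 1 (send(from=B, to=A, msg='ok')): A:[ok] B:[]
After 2 (process(A)): A:[] B:[]

(empty)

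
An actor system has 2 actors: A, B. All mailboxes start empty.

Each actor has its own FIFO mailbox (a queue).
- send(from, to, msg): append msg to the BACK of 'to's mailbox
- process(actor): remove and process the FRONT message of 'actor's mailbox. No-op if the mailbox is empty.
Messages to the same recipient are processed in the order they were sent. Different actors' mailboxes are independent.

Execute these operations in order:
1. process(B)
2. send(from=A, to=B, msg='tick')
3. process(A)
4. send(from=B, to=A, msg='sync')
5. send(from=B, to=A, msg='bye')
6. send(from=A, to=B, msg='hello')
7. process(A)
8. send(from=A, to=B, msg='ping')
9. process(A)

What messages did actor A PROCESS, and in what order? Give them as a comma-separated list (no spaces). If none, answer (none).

After 1 (process(B)): A:[] B:[]
After 2 (send(from=A, to=B, msg='tick')): A:[] B:[tick]
After 3 (process(A)): A:[] B:[tick]
After 4 (send(from=B, to=A, msg='sync')): A:[sync] B:[tick]
After 5 (send(from=B, to=A, msg='bye')): A:[sync,bye] B:[tick]
After 6 (send(from=A, to=B, msg='hello')): A:[sync,bye] B:[tick,hello]
After 7 (process(A)): A:[bye] B:[tick,hello]
After 8 (send(from=A, to=B, msg='ping')): A:[bye] B:[tick,hello,ping]
After 9 (process(A)): A:[] B:[tick,hello,ping]

Answer: sync,bye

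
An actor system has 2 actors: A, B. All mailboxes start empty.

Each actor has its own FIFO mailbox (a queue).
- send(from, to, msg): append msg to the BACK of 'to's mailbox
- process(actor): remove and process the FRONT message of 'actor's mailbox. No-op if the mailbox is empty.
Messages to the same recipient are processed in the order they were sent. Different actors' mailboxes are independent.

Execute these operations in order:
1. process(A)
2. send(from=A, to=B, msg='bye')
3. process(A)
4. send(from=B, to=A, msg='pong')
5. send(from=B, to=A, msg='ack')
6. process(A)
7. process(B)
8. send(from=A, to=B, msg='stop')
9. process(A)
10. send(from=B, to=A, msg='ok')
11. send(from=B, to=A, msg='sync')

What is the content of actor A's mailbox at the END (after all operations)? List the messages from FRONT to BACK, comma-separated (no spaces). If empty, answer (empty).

After 1 (process(A)): A:[] B:[]
After 2 (send(from=A, to=B, msg='bye')): A:[] B:[bye]
After 3 (process(A)): A:[] B:[bye]
After 4 (send(from=B, to=A, msg='pong')): A:[pong] B:[bye]
After 5 (send(from=B, to=A, msg='ack')): A:[pong,ack] B:[bye]
After 6 (process(A)): A:[ack] B:[bye]
After 7 (process(B)): A:[ack] B:[]
After 8 (send(from=A, to=B, msg='stop')): A:[ack] B:[stop]
After 9 (process(A)): A:[] B:[stop]
After 10 (send(from=B, to=A, msg='ok')): A:[ok] B:[stop]
After 11 (send(from=B, to=A, msg='sync')): A:[ok,sync] B:[stop]

Answer: ok,sync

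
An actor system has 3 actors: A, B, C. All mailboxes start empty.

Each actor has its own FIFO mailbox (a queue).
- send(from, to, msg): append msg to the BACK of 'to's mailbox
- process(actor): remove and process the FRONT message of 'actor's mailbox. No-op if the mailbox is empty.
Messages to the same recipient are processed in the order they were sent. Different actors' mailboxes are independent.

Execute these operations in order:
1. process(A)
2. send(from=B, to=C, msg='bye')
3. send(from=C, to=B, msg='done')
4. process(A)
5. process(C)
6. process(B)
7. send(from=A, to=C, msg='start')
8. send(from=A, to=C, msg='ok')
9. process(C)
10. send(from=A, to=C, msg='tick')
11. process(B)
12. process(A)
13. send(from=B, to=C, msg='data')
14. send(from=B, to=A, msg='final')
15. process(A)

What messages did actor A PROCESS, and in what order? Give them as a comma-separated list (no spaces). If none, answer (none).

After 1 (process(A)): A:[] B:[] C:[]
After 2 (send(from=B, to=C, msg='bye')): A:[] B:[] C:[bye]
After 3 (send(from=C, to=B, msg='done')): A:[] B:[done] C:[bye]
After 4 (process(A)): A:[] B:[done] C:[bye]
After 5 (process(C)): A:[] B:[done] C:[]
After 6 (process(B)): A:[] B:[] C:[]
After 7 (send(from=A, to=C, msg='start')): A:[] B:[] C:[start]
After 8 (send(from=A, to=C, msg='ok')): A:[] B:[] C:[start,ok]
After 9 (process(C)): A:[] B:[] C:[ok]
After 10 (send(from=A, to=C, msg='tick')): A:[] B:[] C:[ok,tick]
After 11 (process(B)): A:[] B:[] C:[ok,tick]
After 12 (process(A)): A:[] B:[] C:[ok,tick]
After 13 (send(from=B, to=C, msg='data')): A:[] B:[] C:[ok,tick,data]
After 14 (send(from=B, to=A, msg='final')): A:[final] B:[] C:[ok,tick,data]
After 15 (process(A)): A:[] B:[] C:[ok,tick,data]

Answer: final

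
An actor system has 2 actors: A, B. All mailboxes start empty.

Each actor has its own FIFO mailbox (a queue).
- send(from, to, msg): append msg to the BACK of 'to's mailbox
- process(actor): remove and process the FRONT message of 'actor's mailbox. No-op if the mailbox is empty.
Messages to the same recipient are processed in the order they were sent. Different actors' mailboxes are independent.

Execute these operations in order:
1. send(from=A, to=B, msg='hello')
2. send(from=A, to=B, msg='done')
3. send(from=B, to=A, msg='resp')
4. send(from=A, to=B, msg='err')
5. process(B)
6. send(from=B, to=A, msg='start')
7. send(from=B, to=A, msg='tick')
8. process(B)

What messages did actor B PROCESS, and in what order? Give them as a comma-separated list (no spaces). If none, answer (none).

Answer: hello,done

Derivation:
After 1 (send(from=A, to=B, msg='hello')): A:[] B:[hello]
After 2 (send(from=A, to=B, msg='done')): A:[] B:[hello,done]
After 3 (send(from=B, to=A, msg='resp')): A:[resp] B:[hello,done]
After 4 (send(from=A, to=B, msg='err')): A:[resp] B:[hello,done,err]
After 5 (process(B)): A:[resp] B:[done,err]
After 6 (send(from=B, to=A, msg='start')): A:[resp,start] B:[done,err]
After 7 (send(from=B, to=A, msg='tick')): A:[resp,start,tick] B:[done,err]
After 8 (process(B)): A:[resp,start,tick] B:[err]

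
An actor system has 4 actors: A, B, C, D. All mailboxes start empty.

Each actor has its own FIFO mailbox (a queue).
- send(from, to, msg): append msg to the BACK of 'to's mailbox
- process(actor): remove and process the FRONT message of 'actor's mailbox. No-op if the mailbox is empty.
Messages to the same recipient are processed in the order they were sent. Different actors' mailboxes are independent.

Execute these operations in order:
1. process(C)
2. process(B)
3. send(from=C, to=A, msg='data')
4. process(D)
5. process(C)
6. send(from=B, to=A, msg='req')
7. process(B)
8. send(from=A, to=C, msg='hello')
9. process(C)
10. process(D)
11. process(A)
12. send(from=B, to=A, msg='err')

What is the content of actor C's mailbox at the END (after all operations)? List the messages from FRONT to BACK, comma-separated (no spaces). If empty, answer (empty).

Answer: (empty)

Derivation:
After 1 (process(C)): A:[] B:[] C:[] D:[]
After 2 (process(B)): A:[] B:[] C:[] D:[]
After 3 (send(from=C, to=A, msg='data')): A:[data] B:[] C:[] D:[]
After 4 (process(D)): A:[data] B:[] C:[] D:[]
After 5 (process(C)): A:[data] B:[] C:[] D:[]
After 6 (send(from=B, to=A, msg='req')): A:[data,req] B:[] C:[] D:[]
After 7 (process(B)): A:[data,req] B:[] C:[] D:[]
After 8 (send(from=A, to=C, msg='hello')): A:[data,req] B:[] C:[hello] D:[]
After 9 (process(C)): A:[data,req] B:[] C:[] D:[]
After 10 (process(D)): A:[data,req] B:[] C:[] D:[]
After 11 (process(A)): A:[req] B:[] C:[] D:[]
After 12 (send(from=B, to=A, msg='err')): A:[req,err] B:[] C:[] D:[]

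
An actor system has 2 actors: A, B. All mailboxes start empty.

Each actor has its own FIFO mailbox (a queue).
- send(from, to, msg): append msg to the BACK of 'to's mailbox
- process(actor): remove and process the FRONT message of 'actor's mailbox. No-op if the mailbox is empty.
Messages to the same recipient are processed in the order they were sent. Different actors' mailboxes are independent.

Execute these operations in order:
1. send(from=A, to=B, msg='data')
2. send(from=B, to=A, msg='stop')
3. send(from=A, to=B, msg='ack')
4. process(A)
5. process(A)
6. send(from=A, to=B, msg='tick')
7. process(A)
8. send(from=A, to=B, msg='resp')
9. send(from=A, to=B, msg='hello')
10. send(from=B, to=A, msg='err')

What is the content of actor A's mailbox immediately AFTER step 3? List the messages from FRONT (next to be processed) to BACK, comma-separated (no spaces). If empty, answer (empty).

After 1 (send(from=A, to=B, msg='data')): A:[] B:[data]
After 2 (send(from=B, to=A, msg='stop')): A:[stop] B:[data]
After 3 (send(from=A, to=B, msg='ack')): A:[stop] B:[data,ack]

stop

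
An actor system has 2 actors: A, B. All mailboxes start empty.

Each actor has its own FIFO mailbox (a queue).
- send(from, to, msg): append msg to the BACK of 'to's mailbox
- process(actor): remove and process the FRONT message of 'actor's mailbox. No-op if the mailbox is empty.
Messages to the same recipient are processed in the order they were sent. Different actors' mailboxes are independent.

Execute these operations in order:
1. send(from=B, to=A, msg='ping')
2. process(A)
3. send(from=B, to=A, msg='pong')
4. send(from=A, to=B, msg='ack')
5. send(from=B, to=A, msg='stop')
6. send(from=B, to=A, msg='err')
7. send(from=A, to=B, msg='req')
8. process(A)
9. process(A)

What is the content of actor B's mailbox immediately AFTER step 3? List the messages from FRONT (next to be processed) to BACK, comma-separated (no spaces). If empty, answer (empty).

After 1 (send(from=B, to=A, msg='ping')): A:[ping] B:[]
After 2 (process(A)): A:[] B:[]
After 3 (send(from=B, to=A, msg='pong')): A:[pong] B:[]

(empty)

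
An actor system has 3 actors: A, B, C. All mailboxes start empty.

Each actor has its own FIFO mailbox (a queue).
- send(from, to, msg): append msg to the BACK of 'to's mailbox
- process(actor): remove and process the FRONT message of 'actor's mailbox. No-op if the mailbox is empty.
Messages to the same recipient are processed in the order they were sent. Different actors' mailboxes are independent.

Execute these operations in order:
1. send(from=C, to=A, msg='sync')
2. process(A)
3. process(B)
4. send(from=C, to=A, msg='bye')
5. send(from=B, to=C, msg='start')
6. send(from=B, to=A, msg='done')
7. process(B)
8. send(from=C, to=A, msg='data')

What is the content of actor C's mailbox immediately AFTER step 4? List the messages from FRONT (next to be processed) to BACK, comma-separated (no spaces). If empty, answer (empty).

After 1 (send(from=C, to=A, msg='sync')): A:[sync] B:[] C:[]
After 2 (process(A)): A:[] B:[] C:[]
After 3 (process(B)): A:[] B:[] C:[]
After 4 (send(from=C, to=A, msg='bye')): A:[bye] B:[] C:[]

(empty)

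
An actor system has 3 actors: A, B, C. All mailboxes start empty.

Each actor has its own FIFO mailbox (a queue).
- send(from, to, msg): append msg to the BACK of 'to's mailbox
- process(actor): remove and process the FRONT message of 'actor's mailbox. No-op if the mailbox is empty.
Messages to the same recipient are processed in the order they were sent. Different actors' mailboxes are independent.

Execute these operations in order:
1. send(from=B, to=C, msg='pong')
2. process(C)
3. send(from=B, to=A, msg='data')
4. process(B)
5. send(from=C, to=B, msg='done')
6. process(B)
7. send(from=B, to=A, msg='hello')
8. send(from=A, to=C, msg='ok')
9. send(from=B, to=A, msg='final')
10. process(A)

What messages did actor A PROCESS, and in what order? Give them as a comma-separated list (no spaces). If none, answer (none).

After 1 (send(from=B, to=C, msg='pong')): A:[] B:[] C:[pong]
After 2 (process(C)): A:[] B:[] C:[]
After 3 (send(from=B, to=A, msg='data')): A:[data] B:[] C:[]
After 4 (process(B)): A:[data] B:[] C:[]
After 5 (send(from=C, to=B, msg='done')): A:[data] B:[done] C:[]
After 6 (process(B)): A:[data] B:[] C:[]
After 7 (send(from=B, to=A, msg='hello')): A:[data,hello] B:[] C:[]
After 8 (send(from=A, to=C, msg='ok')): A:[data,hello] B:[] C:[ok]
After 9 (send(from=B, to=A, msg='final')): A:[data,hello,final] B:[] C:[ok]
After 10 (process(A)): A:[hello,final] B:[] C:[ok]

Answer: data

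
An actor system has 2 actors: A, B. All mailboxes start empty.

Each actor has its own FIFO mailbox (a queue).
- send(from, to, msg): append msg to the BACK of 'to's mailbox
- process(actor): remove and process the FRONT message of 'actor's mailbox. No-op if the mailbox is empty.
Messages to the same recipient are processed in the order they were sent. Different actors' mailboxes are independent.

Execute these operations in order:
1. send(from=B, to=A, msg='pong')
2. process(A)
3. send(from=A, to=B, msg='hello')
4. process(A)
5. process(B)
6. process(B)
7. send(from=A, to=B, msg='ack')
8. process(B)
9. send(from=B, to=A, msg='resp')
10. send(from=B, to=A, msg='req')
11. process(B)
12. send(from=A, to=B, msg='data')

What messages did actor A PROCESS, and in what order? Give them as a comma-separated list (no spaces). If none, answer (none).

After 1 (send(from=B, to=A, msg='pong')): A:[pong] B:[]
After 2 (process(A)): A:[] B:[]
After 3 (send(from=A, to=B, msg='hello')): A:[] B:[hello]
After 4 (process(A)): A:[] B:[hello]
After 5 (process(B)): A:[] B:[]
After 6 (process(B)): A:[] B:[]
After 7 (send(from=A, to=B, msg='ack')): A:[] B:[ack]
After 8 (process(B)): A:[] B:[]
After 9 (send(from=B, to=A, msg='resp')): A:[resp] B:[]
After 10 (send(from=B, to=A, msg='req')): A:[resp,req] B:[]
After 11 (process(B)): A:[resp,req] B:[]
After 12 (send(from=A, to=B, msg='data')): A:[resp,req] B:[data]

Answer: pong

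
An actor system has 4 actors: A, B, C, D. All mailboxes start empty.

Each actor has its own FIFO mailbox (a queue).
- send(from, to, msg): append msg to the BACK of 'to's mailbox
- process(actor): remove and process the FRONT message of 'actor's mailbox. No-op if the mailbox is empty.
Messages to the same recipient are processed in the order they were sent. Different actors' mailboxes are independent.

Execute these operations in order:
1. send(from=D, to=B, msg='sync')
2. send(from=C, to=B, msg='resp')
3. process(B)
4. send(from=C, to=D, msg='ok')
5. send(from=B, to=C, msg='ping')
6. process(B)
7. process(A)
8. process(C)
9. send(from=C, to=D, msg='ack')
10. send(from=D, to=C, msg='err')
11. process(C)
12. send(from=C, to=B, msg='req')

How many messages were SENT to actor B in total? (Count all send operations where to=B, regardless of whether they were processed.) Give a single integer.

After 1 (send(from=D, to=B, msg='sync')): A:[] B:[sync] C:[] D:[]
After 2 (send(from=C, to=B, msg='resp')): A:[] B:[sync,resp] C:[] D:[]
After 3 (process(B)): A:[] B:[resp] C:[] D:[]
After 4 (send(from=C, to=D, msg='ok')): A:[] B:[resp] C:[] D:[ok]
After 5 (send(from=B, to=C, msg='ping')): A:[] B:[resp] C:[ping] D:[ok]
After 6 (process(B)): A:[] B:[] C:[ping] D:[ok]
After 7 (process(A)): A:[] B:[] C:[ping] D:[ok]
After 8 (process(C)): A:[] B:[] C:[] D:[ok]
After 9 (send(from=C, to=D, msg='ack')): A:[] B:[] C:[] D:[ok,ack]
After 10 (send(from=D, to=C, msg='err')): A:[] B:[] C:[err] D:[ok,ack]
After 11 (process(C)): A:[] B:[] C:[] D:[ok,ack]
After 12 (send(from=C, to=B, msg='req')): A:[] B:[req] C:[] D:[ok,ack]

Answer: 3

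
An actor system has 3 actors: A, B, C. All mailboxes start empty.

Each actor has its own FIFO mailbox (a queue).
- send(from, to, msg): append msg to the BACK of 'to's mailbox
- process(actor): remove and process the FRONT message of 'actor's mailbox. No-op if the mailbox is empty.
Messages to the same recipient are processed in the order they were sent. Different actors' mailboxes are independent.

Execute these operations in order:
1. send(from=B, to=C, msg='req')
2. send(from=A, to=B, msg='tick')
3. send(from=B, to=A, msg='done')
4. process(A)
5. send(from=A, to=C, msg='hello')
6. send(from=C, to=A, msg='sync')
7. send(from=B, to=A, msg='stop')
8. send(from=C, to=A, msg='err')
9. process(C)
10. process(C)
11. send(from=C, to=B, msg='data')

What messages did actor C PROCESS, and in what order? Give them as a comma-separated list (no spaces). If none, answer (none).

Answer: req,hello

Derivation:
After 1 (send(from=B, to=C, msg='req')): A:[] B:[] C:[req]
After 2 (send(from=A, to=B, msg='tick')): A:[] B:[tick] C:[req]
After 3 (send(from=B, to=A, msg='done')): A:[done] B:[tick] C:[req]
After 4 (process(A)): A:[] B:[tick] C:[req]
After 5 (send(from=A, to=C, msg='hello')): A:[] B:[tick] C:[req,hello]
After 6 (send(from=C, to=A, msg='sync')): A:[sync] B:[tick] C:[req,hello]
After 7 (send(from=B, to=A, msg='stop')): A:[sync,stop] B:[tick] C:[req,hello]
After 8 (send(from=C, to=A, msg='err')): A:[sync,stop,err] B:[tick] C:[req,hello]
After 9 (process(C)): A:[sync,stop,err] B:[tick] C:[hello]
After 10 (process(C)): A:[sync,stop,err] B:[tick] C:[]
After 11 (send(from=C, to=B, msg='data')): A:[sync,stop,err] B:[tick,data] C:[]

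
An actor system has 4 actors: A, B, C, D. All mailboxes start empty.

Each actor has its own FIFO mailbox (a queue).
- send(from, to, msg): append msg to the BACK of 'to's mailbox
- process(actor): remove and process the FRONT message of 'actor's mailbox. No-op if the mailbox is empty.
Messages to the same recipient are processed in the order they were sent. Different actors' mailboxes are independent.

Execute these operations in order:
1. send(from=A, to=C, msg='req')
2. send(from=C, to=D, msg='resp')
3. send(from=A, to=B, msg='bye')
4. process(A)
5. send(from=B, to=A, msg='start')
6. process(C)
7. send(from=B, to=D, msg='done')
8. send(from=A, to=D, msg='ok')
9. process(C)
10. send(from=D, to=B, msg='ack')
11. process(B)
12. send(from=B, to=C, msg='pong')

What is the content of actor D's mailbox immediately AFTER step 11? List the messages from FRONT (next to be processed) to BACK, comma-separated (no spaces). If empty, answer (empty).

After 1 (send(from=A, to=C, msg='req')): A:[] B:[] C:[req] D:[]
After 2 (send(from=C, to=D, msg='resp')): A:[] B:[] C:[req] D:[resp]
After 3 (send(from=A, to=B, msg='bye')): A:[] B:[bye] C:[req] D:[resp]
After 4 (process(A)): A:[] B:[bye] C:[req] D:[resp]
After 5 (send(from=B, to=A, msg='start')): A:[start] B:[bye] C:[req] D:[resp]
After 6 (process(C)): A:[start] B:[bye] C:[] D:[resp]
After 7 (send(from=B, to=D, msg='done')): A:[start] B:[bye] C:[] D:[resp,done]
After 8 (send(from=A, to=D, msg='ok')): A:[start] B:[bye] C:[] D:[resp,done,ok]
After 9 (process(C)): A:[start] B:[bye] C:[] D:[resp,done,ok]
After 10 (send(from=D, to=B, msg='ack')): A:[start] B:[bye,ack] C:[] D:[resp,done,ok]
After 11 (process(B)): A:[start] B:[ack] C:[] D:[resp,done,ok]

resp,done,ok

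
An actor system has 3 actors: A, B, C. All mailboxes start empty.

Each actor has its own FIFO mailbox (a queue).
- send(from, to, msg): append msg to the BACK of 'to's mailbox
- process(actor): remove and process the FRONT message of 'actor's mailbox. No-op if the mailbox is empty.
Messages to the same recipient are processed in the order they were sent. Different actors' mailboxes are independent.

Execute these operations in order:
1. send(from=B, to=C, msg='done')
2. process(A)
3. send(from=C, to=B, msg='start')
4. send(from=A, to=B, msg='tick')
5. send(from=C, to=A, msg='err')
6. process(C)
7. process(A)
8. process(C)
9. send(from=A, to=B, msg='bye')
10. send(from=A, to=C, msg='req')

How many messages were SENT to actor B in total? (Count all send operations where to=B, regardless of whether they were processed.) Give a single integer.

Answer: 3

Derivation:
After 1 (send(from=B, to=C, msg='done')): A:[] B:[] C:[done]
After 2 (process(A)): A:[] B:[] C:[done]
After 3 (send(from=C, to=B, msg='start')): A:[] B:[start] C:[done]
After 4 (send(from=A, to=B, msg='tick')): A:[] B:[start,tick] C:[done]
After 5 (send(from=C, to=A, msg='err')): A:[err] B:[start,tick] C:[done]
After 6 (process(C)): A:[err] B:[start,tick] C:[]
After 7 (process(A)): A:[] B:[start,tick] C:[]
After 8 (process(C)): A:[] B:[start,tick] C:[]
After 9 (send(from=A, to=B, msg='bye')): A:[] B:[start,tick,bye] C:[]
After 10 (send(from=A, to=C, msg='req')): A:[] B:[start,tick,bye] C:[req]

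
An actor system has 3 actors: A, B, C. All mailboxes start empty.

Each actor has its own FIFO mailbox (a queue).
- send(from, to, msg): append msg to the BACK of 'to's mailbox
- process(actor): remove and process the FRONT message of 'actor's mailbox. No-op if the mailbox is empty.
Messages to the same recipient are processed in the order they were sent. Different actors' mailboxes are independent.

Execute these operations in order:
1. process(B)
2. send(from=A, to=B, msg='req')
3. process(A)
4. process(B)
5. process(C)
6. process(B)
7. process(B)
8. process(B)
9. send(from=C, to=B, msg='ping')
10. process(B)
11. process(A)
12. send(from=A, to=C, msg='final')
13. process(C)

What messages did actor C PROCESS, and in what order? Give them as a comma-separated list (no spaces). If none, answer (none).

After 1 (process(B)): A:[] B:[] C:[]
After 2 (send(from=A, to=B, msg='req')): A:[] B:[req] C:[]
After 3 (process(A)): A:[] B:[req] C:[]
After 4 (process(B)): A:[] B:[] C:[]
After 5 (process(C)): A:[] B:[] C:[]
After 6 (process(B)): A:[] B:[] C:[]
After 7 (process(B)): A:[] B:[] C:[]
After 8 (process(B)): A:[] B:[] C:[]
After 9 (send(from=C, to=B, msg='ping')): A:[] B:[ping] C:[]
After 10 (process(B)): A:[] B:[] C:[]
After 11 (process(A)): A:[] B:[] C:[]
After 12 (send(from=A, to=C, msg='final')): A:[] B:[] C:[final]
After 13 (process(C)): A:[] B:[] C:[]

Answer: final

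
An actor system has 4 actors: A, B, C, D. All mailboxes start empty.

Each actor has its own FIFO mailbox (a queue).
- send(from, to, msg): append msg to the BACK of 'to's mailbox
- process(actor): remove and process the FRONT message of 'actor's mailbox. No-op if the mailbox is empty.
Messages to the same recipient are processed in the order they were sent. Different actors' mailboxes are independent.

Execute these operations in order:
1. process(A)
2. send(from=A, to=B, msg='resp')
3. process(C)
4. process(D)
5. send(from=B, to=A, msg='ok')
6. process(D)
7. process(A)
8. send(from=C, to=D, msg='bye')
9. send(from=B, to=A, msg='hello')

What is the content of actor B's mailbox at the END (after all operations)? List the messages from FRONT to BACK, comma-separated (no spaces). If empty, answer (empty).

Answer: resp

Derivation:
After 1 (process(A)): A:[] B:[] C:[] D:[]
After 2 (send(from=A, to=B, msg='resp')): A:[] B:[resp] C:[] D:[]
After 3 (process(C)): A:[] B:[resp] C:[] D:[]
After 4 (process(D)): A:[] B:[resp] C:[] D:[]
After 5 (send(from=B, to=A, msg='ok')): A:[ok] B:[resp] C:[] D:[]
After 6 (process(D)): A:[ok] B:[resp] C:[] D:[]
After 7 (process(A)): A:[] B:[resp] C:[] D:[]
After 8 (send(from=C, to=D, msg='bye')): A:[] B:[resp] C:[] D:[bye]
After 9 (send(from=B, to=A, msg='hello')): A:[hello] B:[resp] C:[] D:[bye]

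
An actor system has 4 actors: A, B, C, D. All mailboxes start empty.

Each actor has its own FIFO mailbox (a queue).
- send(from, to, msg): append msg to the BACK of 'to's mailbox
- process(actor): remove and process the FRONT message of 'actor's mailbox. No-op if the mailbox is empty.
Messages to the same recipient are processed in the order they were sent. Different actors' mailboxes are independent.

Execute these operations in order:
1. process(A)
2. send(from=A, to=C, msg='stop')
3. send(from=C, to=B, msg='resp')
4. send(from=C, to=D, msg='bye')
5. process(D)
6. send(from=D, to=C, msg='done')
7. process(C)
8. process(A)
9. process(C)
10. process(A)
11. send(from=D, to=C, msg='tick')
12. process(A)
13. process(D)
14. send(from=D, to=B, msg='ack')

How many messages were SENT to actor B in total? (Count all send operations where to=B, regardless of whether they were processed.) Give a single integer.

Answer: 2

Derivation:
After 1 (process(A)): A:[] B:[] C:[] D:[]
After 2 (send(from=A, to=C, msg='stop')): A:[] B:[] C:[stop] D:[]
After 3 (send(from=C, to=B, msg='resp')): A:[] B:[resp] C:[stop] D:[]
After 4 (send(from=C, to=D, msg='bye')): A:[] B:[resp] C:[stop] D:[bye]
After 5 (process(D)): A:[] B:[resp] C:[stop] D:[]
After 6 (send(from=D, to=C, msg='done')): A:[] B:[resp] C:[stop,done] D:[]
After 7 (process(C)): A:[] B:[resp] C:[done] D:[]
After 8 (process(A)): A:[] B:[resp] C:[done] D:[]
After 9 (process(C)): A:[] B:[resp] C:[] D:[]
After 10 (process(A)): A:[] B:[resp] C:[] D:[]
After 11 (send(from=D, to=C, msg='tick')): A:[] B:[resp] C:[tick] D:[]
After 12 (process(A)): A:[] B:[resp] C:[tick] D:[]
After 13 (process(D)): A:[] B:[resp] C:[tick] D:[]
After 14 (send(from=D, to=B, msg='ack')): A:[] B:[resp,ack] C:[tick] D:[]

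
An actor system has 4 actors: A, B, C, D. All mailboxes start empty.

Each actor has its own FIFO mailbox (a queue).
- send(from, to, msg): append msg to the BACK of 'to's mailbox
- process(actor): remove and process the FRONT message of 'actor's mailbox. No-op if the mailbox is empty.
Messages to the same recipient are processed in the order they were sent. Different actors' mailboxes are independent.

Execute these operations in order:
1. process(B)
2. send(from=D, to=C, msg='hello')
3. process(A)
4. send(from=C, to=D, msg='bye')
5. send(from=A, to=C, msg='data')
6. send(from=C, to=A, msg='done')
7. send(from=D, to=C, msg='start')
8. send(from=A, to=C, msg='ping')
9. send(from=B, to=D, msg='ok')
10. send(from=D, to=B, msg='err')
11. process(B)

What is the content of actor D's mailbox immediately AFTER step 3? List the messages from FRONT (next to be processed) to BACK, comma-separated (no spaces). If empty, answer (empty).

After 1 (process(B)): A:[] B:[] C:[] D:[]
After 2 (send(from=D, to=C, msg='hello')): A:[] B:[] C:[hello] D:[]
After 3 (process(A)): A:[] B:[] C:[hello] D:[]

(empty)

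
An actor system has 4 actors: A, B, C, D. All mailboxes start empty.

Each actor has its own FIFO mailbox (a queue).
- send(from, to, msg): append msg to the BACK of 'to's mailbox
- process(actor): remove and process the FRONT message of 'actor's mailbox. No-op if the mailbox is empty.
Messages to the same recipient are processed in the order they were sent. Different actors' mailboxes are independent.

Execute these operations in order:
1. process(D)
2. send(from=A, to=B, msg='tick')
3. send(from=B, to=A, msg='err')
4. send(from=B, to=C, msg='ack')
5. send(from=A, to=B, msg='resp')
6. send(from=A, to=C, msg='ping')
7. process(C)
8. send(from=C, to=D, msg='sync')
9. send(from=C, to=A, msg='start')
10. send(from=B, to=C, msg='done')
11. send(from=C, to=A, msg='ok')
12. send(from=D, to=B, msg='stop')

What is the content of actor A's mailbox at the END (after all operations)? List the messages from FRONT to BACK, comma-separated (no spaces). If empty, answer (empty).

Answer: err,start,ok

Derivation:
After 1 (process(D)): A:[] B:[] C:[] D:[]
After 2 (send(from=A, to=B, msg='tick')): A:[] B:[tick] C:[] D:[]
After 3 (send(from=B, to=A, msg='err')): A:[err] B:[tick] C:[] D:[]
After 4 (send(from=B, to=C, msg='ack')): A:[err] B:[tick] C:[ack] D:[]
After 5 (send(from=A, to=B, msg='resp')): A:[err] B:[tick,resp] C:[ack] D:[]
After 6 (send(from=A, to=C, msg='ping')): A:[err] B:[tick,resp] C:[ack,ping] D:[]
After 7 (process(C)): A:[err] B:[tick,resp] C:[ping] D:[]
After 8 (send(from=C, to=D, msg='sync')): A:[err] B:[tick,resp] C:[ping] D:[sync]
After 9 (send(from=C, to=A, msg='start')): A:[err,start] B:[tick,resp] C:[ping] D:[sync]
After 10 (send(from=B, to=C, msg='done')): A:[err,start] B:[tick,resp] C:[ping,done] D:[sync]
After 11 (send(from=C, to=A, msg='ok')): A:[err,start,ok] B:[tick,resp] C:[ping,done] D:[sync]
After 12 (send(from=D, to=B, msg='stop')): A:[err,start,ok] B:[tick,resp,stop] C:[ping,done] D:[sync]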